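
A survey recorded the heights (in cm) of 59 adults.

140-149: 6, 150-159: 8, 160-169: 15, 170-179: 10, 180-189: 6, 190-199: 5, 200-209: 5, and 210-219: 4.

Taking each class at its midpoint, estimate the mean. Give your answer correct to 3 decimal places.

Midpoints: 144.5, 154.5, 164.5, 174.5, 184.5, 194.5, 204.5, 214.5
Σfm = 6×144.5 + 8×154.5 + 15×164.5 + 10×174.5 + 6×184.5 + 5×194.5 + 5×204.5 + 4×214.5 = 10275.5
n = Σf = 59
Mean = 10275.5 / 59 = 174.1610

174.161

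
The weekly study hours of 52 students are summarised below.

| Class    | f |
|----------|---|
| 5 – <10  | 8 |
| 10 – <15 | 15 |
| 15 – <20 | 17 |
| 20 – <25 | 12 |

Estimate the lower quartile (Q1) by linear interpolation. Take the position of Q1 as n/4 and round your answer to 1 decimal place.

Cumulative frequencies: 8, 23, 40, 52
n = 52; position = n/4 = 13.
This falls in the class 10 – <15: L = 10, F = 8, f = 15, h = 5.
Lower quartile ≈ 10 + ((13 − 8) / 15) × 5 = 11.6667

11.7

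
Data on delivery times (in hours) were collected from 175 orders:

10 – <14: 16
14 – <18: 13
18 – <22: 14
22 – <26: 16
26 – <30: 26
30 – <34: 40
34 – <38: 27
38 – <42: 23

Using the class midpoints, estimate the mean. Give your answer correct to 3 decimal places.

Midpoints: 12, 16, 20, 24, 28, 32, 36, 40
Σfm = 16×12 + 13×16 + 14×20 + 16×24 + 26×28 + 40×32 + 27×36 + 23×40 = 4964
n = Σf = 175
Mean = 4964 / 175 = 28.3657

28.366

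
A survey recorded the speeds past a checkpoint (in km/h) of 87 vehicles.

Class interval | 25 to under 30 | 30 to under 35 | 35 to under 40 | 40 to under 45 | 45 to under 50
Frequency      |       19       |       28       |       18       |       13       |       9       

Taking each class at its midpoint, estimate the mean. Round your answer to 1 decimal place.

Midpoints: 27.5, 32.5, 37.5, 42.5, 47.5
Σfm = 19×27.5 + 28×32.5 + 18×37.5 + 13×42.5 + 9×47.5 = 3087.5
n = Σf = 87
Mean = 3087.5 / 87 = 35.4885

35.5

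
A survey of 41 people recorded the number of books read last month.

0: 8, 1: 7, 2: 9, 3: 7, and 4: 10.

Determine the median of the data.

Cumulative frequencies: 8, 15, 24, 31, 41
n = 41, so the median is the value in position (n+1)/2 = 21.
Position 21 falls at value 2.

2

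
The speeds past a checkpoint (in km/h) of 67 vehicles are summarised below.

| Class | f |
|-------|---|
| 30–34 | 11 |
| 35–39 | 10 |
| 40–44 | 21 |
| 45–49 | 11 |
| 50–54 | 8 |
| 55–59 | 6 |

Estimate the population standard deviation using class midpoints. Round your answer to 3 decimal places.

Midpoints: 32, 37, 42, 47, 52, 57
n = 67, Σfm = 2879, mean = 42.9701
Σfm² = 127423
Σf(m − x̄)² = Σfm² − (Σfm)²/n = 127423 − 2879²/67 = 3711.9403
Population variance = 3711.9403 / 67 = 55.4021
Standard deviation = √55.4021 = 7.4433

7.443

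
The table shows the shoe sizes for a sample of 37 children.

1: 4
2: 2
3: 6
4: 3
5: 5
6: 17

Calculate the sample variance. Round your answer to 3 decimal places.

3.200

Values: 1, 2, 3, 4, 5, 6
n = 37, Σfx = 165, mean = 4.4595
Σfx² = 851
Σf(x − x̄)² = Σfx² − (Σfx)²/n = 851 − 165²/37 = 115.1892
Sample variance = 115.1892 / 36 = 3.1997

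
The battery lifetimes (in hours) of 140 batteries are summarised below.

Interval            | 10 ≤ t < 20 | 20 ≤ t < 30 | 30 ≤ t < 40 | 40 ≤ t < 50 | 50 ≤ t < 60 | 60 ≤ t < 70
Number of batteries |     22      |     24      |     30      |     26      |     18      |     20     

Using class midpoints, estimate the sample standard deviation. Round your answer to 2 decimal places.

Midpoints: 15, 25, 35, 45, 55, 65
n = 140, Σfm = 5440, mean = 38.8571
Σfm² = 248300
Σf(m − x̄)² = Σfm² − (Σfm)²/n = 248300 − 5440²/140 = 36917.1429
Sample variance = 36917.1429 / 139 = 265.5910
Standard deviation = √265.5910 = 16.2970

16.30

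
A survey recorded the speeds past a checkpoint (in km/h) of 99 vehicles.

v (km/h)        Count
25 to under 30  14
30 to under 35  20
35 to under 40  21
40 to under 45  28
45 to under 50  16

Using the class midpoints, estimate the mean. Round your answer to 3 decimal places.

Midpoints: 27.5, 32.5, 37.5, 42.5, 47.5
Σfm = 14×27.5 + 20×32.5 + 21×37.5 + 28×42.5 + 16×47.5 = 3772.5
n = Σf = 99
Mean = 3772.5 / 99 = 38.1061

38.106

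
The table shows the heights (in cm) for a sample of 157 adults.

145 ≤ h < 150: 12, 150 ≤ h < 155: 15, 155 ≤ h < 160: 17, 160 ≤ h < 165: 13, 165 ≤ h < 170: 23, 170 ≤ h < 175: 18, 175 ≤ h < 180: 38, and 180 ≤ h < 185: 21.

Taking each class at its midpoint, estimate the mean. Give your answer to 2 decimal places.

Midpoints: 147.5, 152.5, 157.5, 162.5, 167.5, 172.5, 177.5, 182.5
Σfm = 12×147.5 + 15×152.5 + 17×157.5 + 13×162.5 + 23×167.5 + 18×172.5 + 38×177.5 + 21×182.5 = 26382.5
n = Σf = 157
Mean = 26382.5 / 157 = 168.0414

168.04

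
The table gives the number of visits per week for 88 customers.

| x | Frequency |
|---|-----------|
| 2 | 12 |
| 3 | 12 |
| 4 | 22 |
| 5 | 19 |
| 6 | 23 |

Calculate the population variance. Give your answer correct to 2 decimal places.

Values: 2, 3, 4, 5, 6
n = 88, Σfx = 381, mean = 4.3295
Σfx² = 1811
Σf(x − x̄)² = Σfx² − (Σfx)²/n = 1811 − 381²/88 = 161.4432
Population variance = 161.4432 / 88 = 1.8346

1.83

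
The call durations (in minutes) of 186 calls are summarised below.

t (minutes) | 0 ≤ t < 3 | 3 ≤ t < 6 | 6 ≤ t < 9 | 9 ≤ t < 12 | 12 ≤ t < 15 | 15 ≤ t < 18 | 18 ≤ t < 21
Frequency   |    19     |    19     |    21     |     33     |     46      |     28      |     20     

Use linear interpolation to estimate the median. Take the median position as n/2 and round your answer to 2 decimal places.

Cumulative frequencies: 19, 38, 59, 92, 138, 166, 186
n = 186; position = n/2 = 93.
This falls in the class 12 ≤ t < 15: L = 12, F = 92, f = 46, h = 3.
Median ≈ 12 + ((93 − 92) / 46) × 3 = 12.0652

12.07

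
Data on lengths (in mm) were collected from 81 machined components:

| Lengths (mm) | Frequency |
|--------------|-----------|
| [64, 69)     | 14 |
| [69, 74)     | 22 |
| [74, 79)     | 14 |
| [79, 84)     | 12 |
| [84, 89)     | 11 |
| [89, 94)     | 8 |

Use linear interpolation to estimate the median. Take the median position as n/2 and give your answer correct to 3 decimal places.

75.607

Cumulative frequencies: 14, 36, 50, 62, 73, 81
n = 81; position = n/2 = 40.5.
This falls in the class [74, 79): L = 74, F = 36, f = 14, h = 5.
Median ≈ 74 + ((40.5 − 36) / 14) × 5 = 75.6071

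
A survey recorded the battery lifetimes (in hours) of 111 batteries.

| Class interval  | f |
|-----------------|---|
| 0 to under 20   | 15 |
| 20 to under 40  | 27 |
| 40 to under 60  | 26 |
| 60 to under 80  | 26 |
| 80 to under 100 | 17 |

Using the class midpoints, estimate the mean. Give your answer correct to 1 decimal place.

Midpoints: 10, 30, 50, 70, 90
Σfm = 15×10 + 27×30 + 26×50 + 26×70 + 17×90 = 5610
n = Σf = 111
Mean = 5610 / 111 = 50.5405

50.5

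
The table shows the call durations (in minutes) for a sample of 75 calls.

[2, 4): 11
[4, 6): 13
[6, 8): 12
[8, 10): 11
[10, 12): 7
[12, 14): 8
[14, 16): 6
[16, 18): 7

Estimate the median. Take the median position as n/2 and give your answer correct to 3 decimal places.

8.273

Cumulative frequencies: 11, 24, 36, 47, 54, 62, 68, 75
n = 75; position = n/2 = 37.5.
This falls in the class [8, 10): L = 8, F = 36, f = 11, h = 2.
Median ≈ 8 + ((37.5 − 36) / 11) × 2 = 8.2727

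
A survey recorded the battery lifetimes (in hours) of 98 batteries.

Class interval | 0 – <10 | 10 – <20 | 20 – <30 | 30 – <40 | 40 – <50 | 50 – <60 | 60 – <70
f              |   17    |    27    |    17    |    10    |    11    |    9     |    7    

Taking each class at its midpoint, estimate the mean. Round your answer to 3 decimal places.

Midpoints: 5, 15, 25, 35, 45, 55, 65
Σfm = 17×5 + 27×15 + 17×25 + 10×35 + 11×45 + 9×55 + 7×65 = 2710
n = Σf = 98
Mean = 2710 / 98 = 27.6531

27.653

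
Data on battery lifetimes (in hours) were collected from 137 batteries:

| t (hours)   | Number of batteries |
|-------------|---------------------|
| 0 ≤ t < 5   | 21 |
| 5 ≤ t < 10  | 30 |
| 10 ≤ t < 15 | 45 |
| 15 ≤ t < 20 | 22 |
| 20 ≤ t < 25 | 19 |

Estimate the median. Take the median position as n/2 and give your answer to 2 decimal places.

11.94

Cumulative frequencies: 21, 51, 96, 118, 137
n = 137; position = n/2 = 68.5.
This falls in the class 10 ≤ t < 15: L = 10, F = 51, f = 45, h = 5.
Median ≈ 10 + ((68.5 − 51) / 45) × 5 = 11.9444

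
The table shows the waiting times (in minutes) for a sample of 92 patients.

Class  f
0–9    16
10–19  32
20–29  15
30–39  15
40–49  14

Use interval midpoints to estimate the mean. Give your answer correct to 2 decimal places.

22.22

Midpoints: 4.5, 14.5, 24.5, 34.5, 44.5
Σfm = 16×4.5 + 32×14.5 + 15×24.5 + 15×34.5 + 14×44.5 = 2044
n = Σf = 92
Mean = 2044 / 92 = 22.2174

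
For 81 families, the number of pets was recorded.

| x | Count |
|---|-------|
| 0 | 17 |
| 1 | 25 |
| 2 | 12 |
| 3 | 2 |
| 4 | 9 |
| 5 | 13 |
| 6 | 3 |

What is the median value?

Cumulative frequencies: 17, 42, 54, 56, 65, 78, 81
n = 81, so the median is the value in position (n+1)/2 = 41.
Position 41 falls at value 1.

1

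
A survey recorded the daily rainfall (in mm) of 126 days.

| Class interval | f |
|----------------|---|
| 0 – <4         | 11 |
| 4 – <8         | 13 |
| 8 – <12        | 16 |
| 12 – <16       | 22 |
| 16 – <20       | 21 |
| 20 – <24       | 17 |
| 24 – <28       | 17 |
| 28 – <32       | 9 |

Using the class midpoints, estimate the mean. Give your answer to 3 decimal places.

16.127

Midpoints: 2, 6, 10, 14, 18, 22, 26, 30
Σfm = 11×2 + 13×6 + 16×10 + 22×14 + 21×18 + 17×22 + 17×26 + 9×30 = 2032
n = Σf = 126
Mean = 2032 / 126 = 16.1270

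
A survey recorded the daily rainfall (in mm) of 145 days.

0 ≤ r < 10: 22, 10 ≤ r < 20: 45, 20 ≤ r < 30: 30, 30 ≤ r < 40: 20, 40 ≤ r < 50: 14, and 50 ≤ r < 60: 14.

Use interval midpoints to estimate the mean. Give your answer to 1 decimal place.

Midpoints: 5, 15, 25, 35, 45, 55
Σfm = 22×5 + 45×15 + 30×25 + 20×35 + 14×45 + 14×55 = 3635
n = Σf = 145
Mean = 3635 / 145 = 25.0690

25.1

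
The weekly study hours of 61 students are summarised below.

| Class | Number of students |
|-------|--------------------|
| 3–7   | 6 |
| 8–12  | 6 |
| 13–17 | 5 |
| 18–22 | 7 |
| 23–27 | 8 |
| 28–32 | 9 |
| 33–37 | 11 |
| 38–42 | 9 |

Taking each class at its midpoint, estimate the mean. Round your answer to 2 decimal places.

Midpoints: 5, 10, 15, 20, 25, 30, 35, 40
Σfm = 6×5 + 6×10 + 5×15 + 7×20 + 8×25 + 9×30 + 11×35 + 9×40 = 1520
n = Σf = 61
Mean = 1520 / 61 = 24.9180

24.92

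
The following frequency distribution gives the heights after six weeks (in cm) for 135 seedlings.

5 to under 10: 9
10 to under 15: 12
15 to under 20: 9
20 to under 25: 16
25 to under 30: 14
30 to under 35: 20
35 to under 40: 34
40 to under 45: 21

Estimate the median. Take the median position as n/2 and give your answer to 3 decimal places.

Cumulative frequencies: 9, 21, 30, 46, 60, 80, 114, 135
n = 135; position = n/2 = 67.5.
This falls in the class 30 to under 35: L = 30, F = 60, f = 20, h = 5.
Median ≈ 30 + ((67.5 − 60) / 20) × 5 = 31.8750

31.875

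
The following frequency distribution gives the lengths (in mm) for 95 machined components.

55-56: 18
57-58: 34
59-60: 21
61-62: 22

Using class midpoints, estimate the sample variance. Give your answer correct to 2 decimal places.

Midpoints: 55.5, 57.5, 59.5, 61.5
n = 95, Σfm = 5556.5, mean = 58.4895
Σfm² = 325411.75
Σf(m − x̄)² = Σfm² − (Σfm)²/n = 325411.75 − 5556.5²/95 = 414.9895
Sample variance = 414.9895 / 94 = 4.4148

4.41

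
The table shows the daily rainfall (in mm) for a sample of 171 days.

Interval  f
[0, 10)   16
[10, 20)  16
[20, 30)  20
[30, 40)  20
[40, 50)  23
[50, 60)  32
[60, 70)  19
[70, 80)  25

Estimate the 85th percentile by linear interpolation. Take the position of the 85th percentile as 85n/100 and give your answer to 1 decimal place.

69.7

Cumulative frequencies: 16, 32, 52, 72, 95, 127, 146, 171
n = 171; position = 85n/100 = 145.35.
This falls in the class [60, 70): L = 60, F = 127, f = 19, h = 10.
85th percentile ≈ 60 + ((145.35 − 127) / 19) × 10 = 69.6579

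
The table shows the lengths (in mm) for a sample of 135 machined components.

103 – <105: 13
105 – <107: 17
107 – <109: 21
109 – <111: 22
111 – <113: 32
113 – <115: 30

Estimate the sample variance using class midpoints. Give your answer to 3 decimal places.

10.686

Midpoints: 104, 106, 108, 110, 112, 114
n = 135, Σfm = 14846, mean = 109.9704
Σfm² = 1634052
Σf(m − x̄)² = Σfm² − (Σfm)²/n = 1634052 − 14846²/135 = 1431.8815
Sample variance = 1431.8815 / 134 = 10.6857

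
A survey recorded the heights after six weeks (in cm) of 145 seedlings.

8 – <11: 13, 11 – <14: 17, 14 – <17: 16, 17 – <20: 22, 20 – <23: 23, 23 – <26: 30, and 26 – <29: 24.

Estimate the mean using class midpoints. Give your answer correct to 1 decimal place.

19.9

Midpoints: 9.5, 12.5, 15.5, 18.5, 21.5, 24.5, 27.5
Σfm = 13×9.5 + 17×12.5 + 16×15.5 + 22×18.5 + 23×21.5 + 30×24.5 + 24×27.5 = 2880.5
n = Σf = 145
Mean = 2880.5 / 145 = 19.8655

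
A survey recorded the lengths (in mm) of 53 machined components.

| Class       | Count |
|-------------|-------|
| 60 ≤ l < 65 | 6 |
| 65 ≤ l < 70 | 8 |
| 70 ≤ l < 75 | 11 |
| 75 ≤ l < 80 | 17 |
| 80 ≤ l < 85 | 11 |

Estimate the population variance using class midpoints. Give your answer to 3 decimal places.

Midpoints: 62.5, 67.5, 72.5, 77.5, 82.5
n = 53, Σfm = 3937.5, mean = 74.2925
Σfm² = 294681.25
Σf(m − x̄)² = Σfm² − (Σfm)²/n = 294681.25 − 3937.5²/53 = 2154.7170
Population variance = 2154.7170 / 53 = 40.6550

40.655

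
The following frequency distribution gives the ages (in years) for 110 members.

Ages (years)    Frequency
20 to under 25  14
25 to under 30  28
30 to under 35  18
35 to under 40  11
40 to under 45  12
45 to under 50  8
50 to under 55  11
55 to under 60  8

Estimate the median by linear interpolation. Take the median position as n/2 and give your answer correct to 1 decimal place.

Cumulative frequencies: 14, 42, 60, 71, 83, 91, 102, 110
n = 110; position = n/2 = 55.
This falls in the class 30 to under 35: L = 30, F = 42, f = 18, h = 5.
Median ≈ 30 + ((55 − 42) / 18) × 5 = 33.6111

33.6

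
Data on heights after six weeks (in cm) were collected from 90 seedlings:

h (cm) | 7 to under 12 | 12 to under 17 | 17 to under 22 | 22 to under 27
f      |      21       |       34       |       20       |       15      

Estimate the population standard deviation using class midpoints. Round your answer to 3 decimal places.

Midpoints: 9.5, 14.5, 19.5, 24.5
n = 90, Σfm = 1450, mean = 16.1111
Σfm² = 25652.5
Σf(m − x̄)² = Σfm² − (Σfm)²/n = 25652.5 − 1450²/90 = 2291.3889
Population variance = 2291.3889 / 90 = 25.4599
Standard deviation = √25.4599 = 5.0458

5.046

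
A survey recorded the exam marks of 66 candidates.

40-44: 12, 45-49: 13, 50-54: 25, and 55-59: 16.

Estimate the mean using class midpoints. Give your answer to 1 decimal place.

50.4

Midpoints: 42, 47, 52, 57
Σfm = 12×42 + 13×47 + 25×52 + 16×57 = 3327
n = Σf = 66
Mean = 3327 / 66 = 50.4091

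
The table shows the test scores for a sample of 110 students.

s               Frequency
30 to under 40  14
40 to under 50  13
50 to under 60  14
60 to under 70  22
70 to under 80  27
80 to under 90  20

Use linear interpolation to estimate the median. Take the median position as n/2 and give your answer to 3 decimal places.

66.364

Cumulative frequencies: 14, 27, 41, 63, 90, 110
n = 110; position = n/2 = 55.
This falls in the class 60 to under 70: L = 60, F = 41, f = 22, h = 10.
Median ≈ 60 + ((55 − 41) / 22) × 10 = 66.3636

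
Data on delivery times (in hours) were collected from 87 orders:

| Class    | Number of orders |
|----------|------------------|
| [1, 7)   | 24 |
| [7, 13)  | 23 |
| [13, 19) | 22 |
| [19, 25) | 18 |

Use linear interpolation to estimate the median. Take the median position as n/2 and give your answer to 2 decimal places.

12.09

Cumulative frequencies: 24, 47, 69, 87
n = 87; position = n/2 = 43.5.
This falls in the class [7, 13): L = 7, F = 24, f = 23, h = 6.
Median ≈ 7 + ((43.5 − 24) / 23) × 6 = 12.0870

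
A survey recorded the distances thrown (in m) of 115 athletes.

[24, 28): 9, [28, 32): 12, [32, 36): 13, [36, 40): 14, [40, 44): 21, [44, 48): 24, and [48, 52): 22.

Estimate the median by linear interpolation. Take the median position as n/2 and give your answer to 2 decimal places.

Cumulative frequencies: 9, 21, 34, 48, 69, 93, 115
n = 115; position = n/2 = 57.5.
This falls in the class [40, 44): L = 40, F = 48, f = 21, h = 4.
Median ≈ 40 + ((57.5 − 48) / 21) × 4 = 41.8095

41.81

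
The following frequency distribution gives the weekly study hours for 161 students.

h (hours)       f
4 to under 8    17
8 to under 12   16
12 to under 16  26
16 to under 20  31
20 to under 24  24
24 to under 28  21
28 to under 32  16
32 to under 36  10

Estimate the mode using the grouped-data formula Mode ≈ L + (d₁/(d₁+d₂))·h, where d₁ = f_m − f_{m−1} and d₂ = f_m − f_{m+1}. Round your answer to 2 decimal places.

17.67

Modal class: 16 to under 20 (highest frequency 31).
d₁ = 31 − 26 = 5, d₂ = 31 − 24 = 7
Mode ≈ 16 + (5/(5+7)) × 4 = 16 + 1.6667 = 17.6667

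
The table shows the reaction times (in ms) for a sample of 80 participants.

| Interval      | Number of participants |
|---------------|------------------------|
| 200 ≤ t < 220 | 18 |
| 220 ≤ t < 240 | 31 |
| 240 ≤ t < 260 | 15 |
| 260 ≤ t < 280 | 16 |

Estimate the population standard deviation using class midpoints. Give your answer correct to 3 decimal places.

20.795

Midpoints: 210, 230, 250, 270
n = 80, Σfm = 18980, mean = 237.2500
Σfm² = 4537600
Σf(m − x̄)² = Σfm² − (Σfm)²/n = 4537600 − 18980²/80 = 34595.0000
Population variance = 34595.0000 / 80 = 432.4375
Standard deviation = √432.4375 = 20.7951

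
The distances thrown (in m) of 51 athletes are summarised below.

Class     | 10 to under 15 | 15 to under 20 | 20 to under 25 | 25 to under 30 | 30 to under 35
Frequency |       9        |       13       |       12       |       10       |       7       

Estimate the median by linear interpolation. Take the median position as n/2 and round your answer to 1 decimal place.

21.5

Cumulative frequencies: 9, 22, 34, 44, 51
n = 51; position = n/2 = 25.5.
This falls in the class 20 to under 25: L = 20, F = 22, f = 12, h = 5.
Median ≈ 20 + ((25.5 − 22) / 12) × 5 = 21.4583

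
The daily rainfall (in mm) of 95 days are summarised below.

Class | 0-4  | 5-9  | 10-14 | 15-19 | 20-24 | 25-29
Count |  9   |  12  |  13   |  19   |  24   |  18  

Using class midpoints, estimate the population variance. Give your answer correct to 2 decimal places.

Midpoints: 2, 7, 12, 17, 22, 27
n = 95, Σfm = 1595, mean = 16.7895
Σfm² = 32725
Σf(m − x̄)² = Σfm² − (Σfm)²/n = 32725 − 1595²/95 = 5945.7895
Population variance = 5945.7895 / 95 = 62.5873

62.59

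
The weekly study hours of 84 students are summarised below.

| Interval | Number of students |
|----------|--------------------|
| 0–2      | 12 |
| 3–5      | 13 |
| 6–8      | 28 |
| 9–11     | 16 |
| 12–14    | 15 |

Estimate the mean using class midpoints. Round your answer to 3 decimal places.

Midpoints: 1, 4, 7, 10, 13
Σfm = 12×1 + 13×4 + 28×7 + 16×10 + 15×13 = 615
n = Σf = 84
Mean = 615 / 84 = 7.3214

7.321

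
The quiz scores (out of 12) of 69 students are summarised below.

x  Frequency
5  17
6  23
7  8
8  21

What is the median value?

6

Cumulative frequencies: 17, 40, 48, 69
n = 69, so the median is the value in position (n+1)/2 = 35.
Position 35 falls at value 6.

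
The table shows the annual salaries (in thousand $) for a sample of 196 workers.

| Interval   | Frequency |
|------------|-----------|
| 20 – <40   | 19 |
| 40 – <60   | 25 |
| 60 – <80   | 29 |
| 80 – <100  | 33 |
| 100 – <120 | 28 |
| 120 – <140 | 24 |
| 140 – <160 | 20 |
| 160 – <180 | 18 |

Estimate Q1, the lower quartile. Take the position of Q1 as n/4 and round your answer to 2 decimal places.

63.45

Cumulative frequencies: 19, 44, 73, 106, 134, 158, 178, 196
n = 196; position = n/4 = 49.
This falls in the class 60 – <80: L = 60, F = 44, f = 29, h = 20.
Lower quartile ≈ 60 + ((49 − 44) / 29) × 20 = 63.4483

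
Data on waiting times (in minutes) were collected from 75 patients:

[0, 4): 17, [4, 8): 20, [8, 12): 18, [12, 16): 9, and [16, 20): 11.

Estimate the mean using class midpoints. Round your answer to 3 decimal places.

8.773

Midpoints: 2, 6, 10, 14, 18
Σfm = 17×2 + 20×6 + 18×10 + 9×14 + 11×18 = 658
n = Σf = 75
Mean = 658 / 75 = 8.7733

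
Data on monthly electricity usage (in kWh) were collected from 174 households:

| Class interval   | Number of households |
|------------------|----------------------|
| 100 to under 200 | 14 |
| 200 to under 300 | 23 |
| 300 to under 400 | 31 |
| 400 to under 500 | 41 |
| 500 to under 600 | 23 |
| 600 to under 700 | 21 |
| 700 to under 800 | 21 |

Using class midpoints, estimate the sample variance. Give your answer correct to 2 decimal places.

Midpoints: 150, 250, 350, 450, 550, 650, 750
n = 174, Σfm = 79200, mean = 455.1724
Σfm² = 41495000
Σf(m − x̄)² = Σfm² − (Σfm)²/n = 41495000 − 79200²/174 = 5445344.8276
Sample variance = 5445344.8276 / 173 = 31475.9817

31475.98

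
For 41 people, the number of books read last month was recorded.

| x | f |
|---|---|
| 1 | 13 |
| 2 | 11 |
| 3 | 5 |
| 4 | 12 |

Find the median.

2

Cumulative frequencies: 13, 24, 29, 41
n = 41, so the median is the value in position (n+1)/2 = 21.
Position 21 falls at value 2.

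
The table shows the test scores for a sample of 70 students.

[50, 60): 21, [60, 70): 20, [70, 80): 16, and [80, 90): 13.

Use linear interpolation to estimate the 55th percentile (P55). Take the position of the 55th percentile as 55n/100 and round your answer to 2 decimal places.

Cumulative frequencies: 21, 41, 57, 70
n = 70; position = 55n/100 = 38.5.
This falls in the class [60, 70): L = 60, F = 21, f = 20, h = 10.
55th percentile ≈ 60 + ((38.5 − 21) / 20) × 10 = 68.7500

68.75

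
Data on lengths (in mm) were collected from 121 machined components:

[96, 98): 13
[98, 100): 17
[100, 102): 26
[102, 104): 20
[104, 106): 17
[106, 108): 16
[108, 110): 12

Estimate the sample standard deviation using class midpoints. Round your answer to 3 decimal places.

3.644

Midpoints: 97, 99, 101, 103, 105, 107, 109
n = 121, Σfm = 12435, mean = 102.7686
Σfm² = 1279521
Σf(m − x̄)² = Σfm² − (Σfm)²/n = 1279521 − 12435²/121 = 1593.5207
Sample variance = 1593.5207 / 120 = 13.2793
Standard deviation = √13.2793 = 3.6441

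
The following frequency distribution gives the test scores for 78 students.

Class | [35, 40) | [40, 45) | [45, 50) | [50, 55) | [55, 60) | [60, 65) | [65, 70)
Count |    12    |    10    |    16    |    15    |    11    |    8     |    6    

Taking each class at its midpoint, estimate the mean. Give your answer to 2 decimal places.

50.77

Midpoints: 37.5, 42.5, 47.5, 52.5, 57.5, 62.5, 67.5
Σfm = 12×37.5 + 10×42.5 + 16×47.5 + 15×52.5 + 11×57.5 + 8×62.5 + 6×67.5 = 3960
n = Σf = 78
Mean = 3960 / 78 = 50.7692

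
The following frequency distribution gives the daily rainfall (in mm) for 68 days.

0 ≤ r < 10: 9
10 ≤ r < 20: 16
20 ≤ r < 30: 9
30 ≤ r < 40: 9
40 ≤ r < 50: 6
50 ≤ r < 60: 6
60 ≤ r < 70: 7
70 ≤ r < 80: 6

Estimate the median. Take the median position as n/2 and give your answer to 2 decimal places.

30.00

Cumulative frequencies: 9, 25, 34, 43, 49, 55, 62, 68
n = 68; position = n/2 = 34.
This falls in the class 20 ≤ r < 30: L = 20, F = 25, f = 9, h = 10.
Median ≈ 20 + ((34 − 25) / 9) × 10 = 30.0000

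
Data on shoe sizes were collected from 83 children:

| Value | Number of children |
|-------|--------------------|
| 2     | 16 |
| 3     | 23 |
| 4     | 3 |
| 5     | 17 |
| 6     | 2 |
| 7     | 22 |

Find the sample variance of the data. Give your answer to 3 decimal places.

Values: 2, 3, 4, 5, 6, 7
n = 83, Σfx = 364, mean = 4.3855
Σfx² = 1894
Σf(x − x̄)² = Σfx² − (Σfx)²/n = 1894 − 364²/83 = 297.6627
Sample variance = 297.6627 / 82 = 3.6300

3.630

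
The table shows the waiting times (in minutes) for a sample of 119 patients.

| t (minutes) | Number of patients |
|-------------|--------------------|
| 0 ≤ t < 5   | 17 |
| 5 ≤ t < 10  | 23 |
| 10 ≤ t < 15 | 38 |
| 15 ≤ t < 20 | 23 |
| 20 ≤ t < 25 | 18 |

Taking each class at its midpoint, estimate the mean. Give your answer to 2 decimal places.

12.58

Midpoints: 2.5, 7.5, 12.5, 17.5, 22.5
Σfm = 17×2.5 + 23×7.5 + 38×12.5 + 23×17.5 + 18×22.5 = 1497.5
n = Σf = 119
Mean = 1497.5 / 119 = 12.5840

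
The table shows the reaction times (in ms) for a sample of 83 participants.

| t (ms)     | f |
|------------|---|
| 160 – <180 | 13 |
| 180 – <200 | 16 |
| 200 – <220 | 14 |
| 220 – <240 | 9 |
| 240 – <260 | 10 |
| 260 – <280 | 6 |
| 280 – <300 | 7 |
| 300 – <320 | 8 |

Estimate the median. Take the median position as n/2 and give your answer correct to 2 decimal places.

217.86

Cumulative frequencies: 13, 29, 43, 52, 62, 68, 75, 83
n = 83; position = n/2 = 41.5.
This falls in the class 200 – <220: L = 200, F = 29, f = 14, h = 20.
Median ≈ 200 + ((41.5 − 29) / 14) × 20 = 217.8571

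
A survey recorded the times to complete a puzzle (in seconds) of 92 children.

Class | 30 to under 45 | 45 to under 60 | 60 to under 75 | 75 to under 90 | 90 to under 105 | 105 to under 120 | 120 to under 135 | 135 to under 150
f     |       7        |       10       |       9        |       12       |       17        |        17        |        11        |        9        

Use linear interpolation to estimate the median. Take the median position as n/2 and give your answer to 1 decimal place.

97.1

Cumulative frequencies: 7, 17, 26, 38, 55, 72, 83, 92
n = 92; position = n/2 = 46.
This falls in the class 90 to under 105: L = 90, F = 38, f = 17, h = 15.
Median ≈ 90 + ((46 − 38) / 17) × 15 = 97.0588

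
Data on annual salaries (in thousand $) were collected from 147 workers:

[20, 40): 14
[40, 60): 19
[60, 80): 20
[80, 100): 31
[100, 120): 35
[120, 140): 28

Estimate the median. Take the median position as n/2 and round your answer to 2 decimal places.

93.23

Cumulative frequencies: 14, 33, 53, 84, 119, 147
n = 147; position = n/2 = 73.5.
This falls in the class [80, 100): L = 80, F = 53, f = 31, h = 20.
Median ≈ 80 + ((73.5 − 53) / 31) × 20 = 93.2258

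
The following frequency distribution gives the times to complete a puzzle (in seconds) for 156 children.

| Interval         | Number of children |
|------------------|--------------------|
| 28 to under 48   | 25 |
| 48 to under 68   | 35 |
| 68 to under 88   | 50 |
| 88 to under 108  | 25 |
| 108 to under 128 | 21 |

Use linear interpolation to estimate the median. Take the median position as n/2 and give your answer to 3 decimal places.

75.200

Cumulative frequencies: 25, 60, 110, 135, 156
n = 156; position = n/2 = 78.
This falls in the class 68 to under 88: L = 68, F = 60, f = 50, h = 20.
Median ≈ 68 + ((78 − 60) / 50) × 20 = 75.2000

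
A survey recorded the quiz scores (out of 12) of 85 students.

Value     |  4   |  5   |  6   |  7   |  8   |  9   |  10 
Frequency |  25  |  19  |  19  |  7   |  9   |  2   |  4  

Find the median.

Cumulative frequencies: 25, 44, 63, 70, 79, 81, 85
n = 85, so the median is the value in position (n+1)/2 = 43.
Position 43 falls at value 5.

5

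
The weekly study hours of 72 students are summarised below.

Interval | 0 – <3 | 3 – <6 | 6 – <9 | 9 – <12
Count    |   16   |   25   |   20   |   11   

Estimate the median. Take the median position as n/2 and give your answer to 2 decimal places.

5.40

Cumulative frequencies: 16, 41, 61, 72
n = 72; position = n/2 = 36.
This falls in the class 3 – <6: L = 3, F = 16, f = 25, h = 3.
Median ≈ 3 + ((36 − 16) / 25) × 3 = 5.4000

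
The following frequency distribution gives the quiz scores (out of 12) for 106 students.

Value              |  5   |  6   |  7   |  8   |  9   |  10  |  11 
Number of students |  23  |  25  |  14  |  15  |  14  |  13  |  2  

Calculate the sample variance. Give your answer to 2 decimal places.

3.18

Values: 5, 6, 7, 8, 9, 10, 11
n = 106, Σfx = 761, mean = 7.1792
Σfx² = 5797
Σf(x − x̄)² = Σfx² − (Σfx)²/n = 5797 − 761²/106 = 333.5943
Sample variance = 333.5943 / 105 = 3.1771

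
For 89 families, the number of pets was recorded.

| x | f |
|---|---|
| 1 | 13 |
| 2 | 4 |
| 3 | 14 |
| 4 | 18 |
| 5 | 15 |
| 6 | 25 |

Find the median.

Cumulative frequencies: 13, 17, 31, 49, 64, 89
n = 89, so the median is the value in position (n+1)/2 = 45.
Position 45 falls at value 4.

4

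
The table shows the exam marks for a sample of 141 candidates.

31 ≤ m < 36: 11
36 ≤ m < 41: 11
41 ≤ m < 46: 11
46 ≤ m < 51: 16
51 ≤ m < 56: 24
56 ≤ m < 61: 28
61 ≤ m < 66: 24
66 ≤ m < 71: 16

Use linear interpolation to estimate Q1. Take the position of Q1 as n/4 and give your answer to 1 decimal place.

46.7

Cumulative frequencies: 11, 22, 33, 49, 73, 101, 125, 141
n = 141; position = n/4 = 35.25.
This falls in the class 46 ≤ m < 51: L = 46, F = 33, f = 16, h = 5.
Lower quartile ≈ 46 + ((35.25 − 33) / 16) × 5 = 46.7031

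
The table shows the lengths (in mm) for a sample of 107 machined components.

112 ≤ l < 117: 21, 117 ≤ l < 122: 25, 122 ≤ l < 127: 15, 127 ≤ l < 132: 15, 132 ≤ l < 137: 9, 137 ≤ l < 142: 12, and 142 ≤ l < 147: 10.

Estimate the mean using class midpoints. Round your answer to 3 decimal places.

Midpoints: 114.5, 119.5, 124.5, 129.5, 134.5, 139.5, 144.5
Σfm = 21×114.5 + 25×119.5 + 15×124.5 + 15×129.5 + 9×134.5 + 12×139.5 + 10×144.5 = 13531.5
n = Σf = 107
Mean = 13531.5 / 107 = 126.4626

126.463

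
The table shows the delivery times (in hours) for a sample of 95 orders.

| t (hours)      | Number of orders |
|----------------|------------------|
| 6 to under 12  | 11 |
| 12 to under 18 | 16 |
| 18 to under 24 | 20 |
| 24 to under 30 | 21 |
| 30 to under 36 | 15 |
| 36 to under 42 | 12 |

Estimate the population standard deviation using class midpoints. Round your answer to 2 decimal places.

Midpoints: 9, 15, 21, 27, 33, 39
n = 95, Σfm = 2289, mean = 24.0947
Σfm² = 63207
Σf(m − x̄)² = Σfm² − (Σfm)²/n = 63207 − 2289²/95 = 8054.1474
Population variance = 8054.1474 / 95 = 84.7805
Standard deviation = √84.7805 = 9.2076

9.21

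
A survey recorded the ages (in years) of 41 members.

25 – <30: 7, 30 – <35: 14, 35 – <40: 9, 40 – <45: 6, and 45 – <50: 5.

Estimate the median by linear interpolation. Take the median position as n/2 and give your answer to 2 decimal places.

Cumulative frequencies: 7, 21, 30, 36, 41
n = 41; position = n/2 = 20.5.
This falls in the class 30 – <35: L = 30, F = 7, f = 14, h = 5.
Median ≈ 30 + ((20.5 − 7) / 14) × 5 = 34.8214

34.82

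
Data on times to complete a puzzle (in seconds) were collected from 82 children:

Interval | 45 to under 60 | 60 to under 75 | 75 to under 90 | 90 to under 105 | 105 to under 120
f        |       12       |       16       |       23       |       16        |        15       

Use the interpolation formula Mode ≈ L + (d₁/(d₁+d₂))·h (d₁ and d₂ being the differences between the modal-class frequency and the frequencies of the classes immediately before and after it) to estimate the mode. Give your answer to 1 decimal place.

82.5

Modal class: 75 to under 90 (highest frequency 23).
d₁ = 23 − 16 = 7, d₂ = 23 − 16 = 7
Mode ≈ 75 + (7/(7+7)) × 15 = 75 + 7.5000 = 82.5000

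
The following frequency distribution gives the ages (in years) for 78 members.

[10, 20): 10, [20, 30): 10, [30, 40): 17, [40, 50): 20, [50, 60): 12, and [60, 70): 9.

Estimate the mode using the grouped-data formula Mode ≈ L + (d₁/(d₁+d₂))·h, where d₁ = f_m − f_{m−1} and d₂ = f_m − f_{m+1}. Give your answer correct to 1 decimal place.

Modal class: [40, 50) (highest frequency 20).
d₁ = 20 − 17 = 3, d₂ = 20 − 12 = 8
Mode ≈ 40 + (3/(3+8)) × 10 = 40 + 2.7273 = 42.7273

42.7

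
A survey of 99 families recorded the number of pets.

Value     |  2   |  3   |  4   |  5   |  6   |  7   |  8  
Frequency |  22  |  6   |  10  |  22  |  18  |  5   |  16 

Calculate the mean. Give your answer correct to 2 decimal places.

Values: 2, 3, 4, 5, 6, 7, 8
Σfx = 22×2 + 6×3 + 10×4 + 22×5 + 18×6 + 5×7 + 16×8 = 483
n = Σf = 99
Mean = 483 / 99 = 4.8788

4.88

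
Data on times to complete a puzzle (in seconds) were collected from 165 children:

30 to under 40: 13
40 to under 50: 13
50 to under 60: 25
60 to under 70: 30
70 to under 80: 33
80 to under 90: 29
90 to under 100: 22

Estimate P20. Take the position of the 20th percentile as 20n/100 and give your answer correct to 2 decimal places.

52.80

Cumulative frequencies: 13, 26, 51, 81, 114, 143, 165
n = 165; position = 20n/100 = 33.
This falls in the class 50 to under 60: L = 50, F = 26, f = 25, h = 10.
20th percentile ≈ 50 + ((33 − 26) / 25) × 10 = 52.8000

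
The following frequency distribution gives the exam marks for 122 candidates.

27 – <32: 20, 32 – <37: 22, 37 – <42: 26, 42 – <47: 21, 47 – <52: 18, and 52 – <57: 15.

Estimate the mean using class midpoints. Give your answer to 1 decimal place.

41.1

Midpoints: 29.5, 34.5, 39.5, 44.5, 49.5, 54.5
Σfm = 20×29.5 + 22×34.5 + 26×39.5 + 21×44.5 + 18×49.5 + 15×54.5 = 5019
n = Σf = 122
Mean = 5019 / 122 = 41.1393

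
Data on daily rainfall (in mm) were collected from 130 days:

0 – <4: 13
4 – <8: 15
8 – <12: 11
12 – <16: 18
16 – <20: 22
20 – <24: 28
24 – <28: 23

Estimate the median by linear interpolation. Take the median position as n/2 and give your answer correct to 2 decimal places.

17.45

Cumulative frequencies: 13, 28, 39, 57, 79, 107, 130
n = 130; position = n/2 = 65.
This falls in the class 16 – <20: L = 16, F = 57, f = 22, h = 4.
Median ≈ 16 + ((65 − 57) / 22) × 4 = 17.4545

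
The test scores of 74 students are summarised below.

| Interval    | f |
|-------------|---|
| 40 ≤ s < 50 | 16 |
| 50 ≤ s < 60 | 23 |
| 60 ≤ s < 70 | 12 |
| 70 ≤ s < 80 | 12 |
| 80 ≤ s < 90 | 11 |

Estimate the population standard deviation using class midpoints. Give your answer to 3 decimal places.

13.608

Midpoints: 45, 55, 65, 75, 85
n = 74, Σfm = 4600, mean = 62.1622
Σfm² = 299650
Σf(m − x̄)² = Σfm² − (Σfm)²/n = 299650 − 4600²/74 = 13704.0541
Population variance = 13704.0541 / 74 = 185.1899
Standard deviation = √185.1899 = 13.6085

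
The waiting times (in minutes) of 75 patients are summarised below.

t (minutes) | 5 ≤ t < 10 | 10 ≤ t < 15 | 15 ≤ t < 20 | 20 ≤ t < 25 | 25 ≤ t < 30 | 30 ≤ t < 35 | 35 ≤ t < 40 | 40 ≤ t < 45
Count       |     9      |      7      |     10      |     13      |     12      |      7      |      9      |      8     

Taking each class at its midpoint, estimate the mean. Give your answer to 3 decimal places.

24.767

Midpoints: 7.5, 12.5, 17.5, 22.5, 27.5, 32.5, 37.5, 42.5
Σfm = 9×7.5 + 7×12.5 + 10×17.5 + 13×22.5 + 12×27.5 + 7×32.5 + 9×37.5 + 8×42.5 = 1857.5
n = Σf = 75
Mean = 1857.5 / 75 = 24.7667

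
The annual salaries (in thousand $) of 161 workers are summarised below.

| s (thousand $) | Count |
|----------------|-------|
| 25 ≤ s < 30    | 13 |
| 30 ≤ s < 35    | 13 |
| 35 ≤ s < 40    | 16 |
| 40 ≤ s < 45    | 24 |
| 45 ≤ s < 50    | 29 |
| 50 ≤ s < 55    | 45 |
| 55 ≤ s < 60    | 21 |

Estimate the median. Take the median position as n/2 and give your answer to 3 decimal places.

Cumulative frequencies: 13, 26, 42, 66, 95, 140, 161
n = 161; position = n/2 = 80.5.
This falls in the class 45 ≤ s < 50: L = 45, F = 66, f = 29, h = 5.
Median ≈ 45 + ((80.5 − 66) / 29) × 5 = 47.5000

47.500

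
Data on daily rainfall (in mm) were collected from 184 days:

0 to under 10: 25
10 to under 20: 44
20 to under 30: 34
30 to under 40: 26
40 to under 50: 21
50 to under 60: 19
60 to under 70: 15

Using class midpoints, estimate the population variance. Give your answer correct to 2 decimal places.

336.95

Midpoints: 5, 15, 25, 35, 45, 55, 65
n = 184, Σfm = 5510, mean = 29.9457
Σfm² = 227000
Σf(m − x̄)² = Σfm² − (Σfm)²/n = 227000 − 5510²/184 = 61999.4565
Population variance = 61999.4565 / 184 = 336.9536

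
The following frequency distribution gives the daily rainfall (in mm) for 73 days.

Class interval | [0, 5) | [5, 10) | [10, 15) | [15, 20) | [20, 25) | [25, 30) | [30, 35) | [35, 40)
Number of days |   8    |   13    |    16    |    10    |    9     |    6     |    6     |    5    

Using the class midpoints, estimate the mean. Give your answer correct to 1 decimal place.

17.0

Midpoints: 2.5, 7.5, 12.5, 17.5, 22.5, 27.5, 32.5, 37.5
Σfm = 8×2.5 + 13×7.5 + 16×12.5 + 10×17.5 + 9×22.5 + 6×27.5 + 6×32.5 + 5×37.5 = 1242.5
n = Σf = 73
Mean = 1242.5 / 73 = 17.0205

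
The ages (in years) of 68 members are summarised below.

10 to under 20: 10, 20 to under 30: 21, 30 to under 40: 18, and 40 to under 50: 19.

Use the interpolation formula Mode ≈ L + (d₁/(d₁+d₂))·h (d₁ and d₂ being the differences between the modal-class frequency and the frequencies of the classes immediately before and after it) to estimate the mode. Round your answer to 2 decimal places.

Modal class: 20 to under 30 (highest frequency 21).
d₁ = 21 − 10 = 11, d₂ = 21 − 18 = 3
Mode ≈ 20 + (11/(11+3)) × 10 = 20 + 7.8571 = 27.8571

27.86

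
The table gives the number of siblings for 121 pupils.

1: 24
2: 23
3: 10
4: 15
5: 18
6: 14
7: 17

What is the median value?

4

Cumulative frequencies: 24, 47, 57, 72, 90, 104, 121
n = 121, so the median is the value in position (n+1)/2 = 61.
Position 61 falls at value 4.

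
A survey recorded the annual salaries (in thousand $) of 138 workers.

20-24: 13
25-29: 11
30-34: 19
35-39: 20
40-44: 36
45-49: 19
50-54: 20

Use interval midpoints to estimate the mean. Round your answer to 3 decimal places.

38.957

Midpoints: 22, 27, 32, 37, 42, 47, 52
Σfm = 13×22 + 11×27 + 19×32 + 20×37 + 36×42 + 19×47 + 20×52 = 5376
n = Σf = 138
Mean = 5376 / 138 = 38.9565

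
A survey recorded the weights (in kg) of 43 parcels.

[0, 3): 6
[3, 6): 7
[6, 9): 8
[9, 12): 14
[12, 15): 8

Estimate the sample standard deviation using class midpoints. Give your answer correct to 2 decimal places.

Midpoints: 1.5, 4.5, 7.5, 10.5, 13.5
n = 43, Σfm = 355.5, mean = 8.2674
Σfm² = 3606.75
Σf(m − x̄)² = Σfm² − (Σfm)²/n = 3606.75 − 355.5²/43 = 667.6744
Sample variance = 667.6744 / 42 = 15.8970
Standard deviation = √15.8970 = 3.9871

3.99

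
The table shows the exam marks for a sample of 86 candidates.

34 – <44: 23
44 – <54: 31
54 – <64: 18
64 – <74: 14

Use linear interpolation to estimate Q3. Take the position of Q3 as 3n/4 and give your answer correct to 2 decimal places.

59.83

Cumulative frequencies: 23, 54, 72, 86
n = 86; position = 3n/4 = 64.5.
This falls in the class 54 – <64: L = 54, F = 54, f = 18, h = 10.
Upper quartile ≈ 54 + ((64.5 − 54) / 18) × 10 = 59.8333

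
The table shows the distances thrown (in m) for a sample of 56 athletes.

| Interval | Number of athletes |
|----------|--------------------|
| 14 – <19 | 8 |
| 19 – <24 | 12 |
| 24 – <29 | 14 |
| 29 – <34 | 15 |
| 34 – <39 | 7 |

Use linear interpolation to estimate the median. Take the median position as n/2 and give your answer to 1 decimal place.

Cumulative frequencies: 8, 20, 34, 49, 56
n = 56; position = n/2 = 28.
This falls in the class 24 – <29: L = 24, F = 20, f = 14, h = 5.
Median ≈ 24 + ((28 − 20) / 14) × 5 = 26.8571

26.9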